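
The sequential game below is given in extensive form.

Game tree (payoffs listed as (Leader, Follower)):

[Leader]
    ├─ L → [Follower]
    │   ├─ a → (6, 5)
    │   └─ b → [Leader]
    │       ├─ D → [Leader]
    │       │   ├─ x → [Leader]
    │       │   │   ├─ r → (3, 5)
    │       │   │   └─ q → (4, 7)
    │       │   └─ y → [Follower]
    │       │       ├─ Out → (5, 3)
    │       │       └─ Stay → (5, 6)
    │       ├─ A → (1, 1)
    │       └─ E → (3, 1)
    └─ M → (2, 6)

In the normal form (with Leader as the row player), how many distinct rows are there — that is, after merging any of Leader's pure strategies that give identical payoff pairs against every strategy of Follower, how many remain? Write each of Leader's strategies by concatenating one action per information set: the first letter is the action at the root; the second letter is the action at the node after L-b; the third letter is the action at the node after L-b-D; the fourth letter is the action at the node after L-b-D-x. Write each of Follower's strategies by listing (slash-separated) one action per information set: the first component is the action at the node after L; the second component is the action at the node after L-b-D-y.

6

Leader has 24 pure strategies: LDxr, LDxq, LDyr, LDyq, LAxr, LAxq, LAyr, LAyq, LExr, LExq, LEyr, LEyq, MDxr, MDxq, MDyr, MDyq, MAxr, MAxq, MAyr, MAyq, MExr, MExq, MEyr, MEyq. Columns: a/Out, a/Stay, b/Out, b/Stay.
{LDxr} → row (6,5) (6,5) (3,5) (3,5)
{LDxq} → row (6,5) (6,5) (4,7) (4,7)
{LDyr, LDyq} → row (6,5) (6,5) (5,3) (5,6)
{LAxr, LAxq, LAyr, LAyq} → row (6,5) (6,5) (1,1) (1,1)
{LExr, LExq, LEyr, LEyq} → row (6,5) (6,5) (3,1) (3,1)
{MDxr, MDxq, MDyr, MDyq, MAxr, MAxq, MAyr, MAyq, MExr, MExq, MEyr, MEyq} → row (2,6) (2,6) (2,6) (2,6)
That's 6 distinct rows out of 24 strategies.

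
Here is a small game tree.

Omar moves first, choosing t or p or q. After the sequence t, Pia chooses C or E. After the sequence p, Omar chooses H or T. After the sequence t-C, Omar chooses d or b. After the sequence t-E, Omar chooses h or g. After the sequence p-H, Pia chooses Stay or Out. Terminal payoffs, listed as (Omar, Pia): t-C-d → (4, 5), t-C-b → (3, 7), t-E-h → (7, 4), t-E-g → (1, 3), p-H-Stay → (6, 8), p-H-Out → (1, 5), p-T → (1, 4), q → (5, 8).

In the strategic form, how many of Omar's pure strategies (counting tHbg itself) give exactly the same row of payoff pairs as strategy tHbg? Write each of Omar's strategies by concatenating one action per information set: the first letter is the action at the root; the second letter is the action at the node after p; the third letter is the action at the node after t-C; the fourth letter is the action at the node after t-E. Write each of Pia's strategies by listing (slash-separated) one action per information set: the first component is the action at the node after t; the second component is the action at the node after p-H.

Row for tHbg (columns C/Stay, C/Out, E/Stay, E/Out): (3,7) (3,7) (1,3) (1,3).
Under tHbg, Omar's choice at the node after p can never be reached regardless of what Pia does, so varying those choices leaves every outcome unchanged.
Holding the reachable choices fixed and varying the unreachable one freely already gives 2 equivalent strategies.
No other strategy reproduces this row, so those 2 are the full class: tHbg, tTbg.

2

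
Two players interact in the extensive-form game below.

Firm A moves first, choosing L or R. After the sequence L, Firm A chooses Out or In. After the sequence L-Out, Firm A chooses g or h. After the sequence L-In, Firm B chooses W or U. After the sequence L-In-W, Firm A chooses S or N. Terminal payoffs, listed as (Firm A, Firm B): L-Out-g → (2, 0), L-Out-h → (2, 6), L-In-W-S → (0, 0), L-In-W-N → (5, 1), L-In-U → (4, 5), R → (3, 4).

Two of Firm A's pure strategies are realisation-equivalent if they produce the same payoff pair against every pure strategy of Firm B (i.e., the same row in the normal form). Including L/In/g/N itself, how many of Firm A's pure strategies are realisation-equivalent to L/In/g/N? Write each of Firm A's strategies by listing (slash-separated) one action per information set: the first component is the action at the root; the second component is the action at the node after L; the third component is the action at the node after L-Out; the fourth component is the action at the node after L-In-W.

Row for L/In/g/N (columns W, U): (5,1) (4,5).
Under L/In/g/N, Firm A's choice at the node after L-Out can never be reached regardless of what Firm B does, so varying those choices leaves every outcome unchanged.
Holding the reachable choices fixed and varying the unreachable one freely already gives 2 equivalent strategies.
No other strategy reproduces this row, so those 2 are the full class: L/In/g/N, L/In/h/N.

2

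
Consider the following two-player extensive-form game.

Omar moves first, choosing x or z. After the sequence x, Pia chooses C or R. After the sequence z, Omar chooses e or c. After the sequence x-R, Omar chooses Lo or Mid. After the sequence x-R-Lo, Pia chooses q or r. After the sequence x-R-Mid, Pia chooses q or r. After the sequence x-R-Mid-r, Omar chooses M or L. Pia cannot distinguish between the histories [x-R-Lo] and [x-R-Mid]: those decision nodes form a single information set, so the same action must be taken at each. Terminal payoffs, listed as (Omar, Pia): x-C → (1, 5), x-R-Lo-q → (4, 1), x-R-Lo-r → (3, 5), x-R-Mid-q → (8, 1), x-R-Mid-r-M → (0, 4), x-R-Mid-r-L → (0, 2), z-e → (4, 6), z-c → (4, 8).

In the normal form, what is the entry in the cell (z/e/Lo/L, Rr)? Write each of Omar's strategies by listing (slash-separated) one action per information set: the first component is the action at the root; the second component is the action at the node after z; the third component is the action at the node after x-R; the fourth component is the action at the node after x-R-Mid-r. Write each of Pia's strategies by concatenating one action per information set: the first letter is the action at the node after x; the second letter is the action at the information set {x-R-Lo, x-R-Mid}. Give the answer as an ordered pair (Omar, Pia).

Trace the play path from the root:
  Omar plays z
  Omar plays e at [z]
→ terminal payoff (4, 6).
(Omar's choice at the node after x-R is never reached on this path, so it doesn't affect the outcome.)

(4, 6)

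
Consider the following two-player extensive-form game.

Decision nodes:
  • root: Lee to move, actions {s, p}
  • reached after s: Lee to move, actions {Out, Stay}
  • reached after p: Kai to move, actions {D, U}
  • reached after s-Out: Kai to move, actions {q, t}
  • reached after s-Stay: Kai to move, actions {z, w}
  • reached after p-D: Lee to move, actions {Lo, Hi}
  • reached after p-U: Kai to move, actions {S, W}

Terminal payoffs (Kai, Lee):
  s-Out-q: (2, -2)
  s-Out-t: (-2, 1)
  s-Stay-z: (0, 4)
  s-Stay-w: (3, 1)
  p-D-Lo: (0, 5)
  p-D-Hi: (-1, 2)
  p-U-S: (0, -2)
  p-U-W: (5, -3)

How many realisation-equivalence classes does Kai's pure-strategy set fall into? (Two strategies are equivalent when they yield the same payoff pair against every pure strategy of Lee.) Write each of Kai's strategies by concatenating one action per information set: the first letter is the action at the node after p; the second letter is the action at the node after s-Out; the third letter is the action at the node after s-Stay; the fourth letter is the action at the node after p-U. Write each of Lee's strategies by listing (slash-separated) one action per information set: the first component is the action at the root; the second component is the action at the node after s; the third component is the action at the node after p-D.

Kai has 16 pure strategies: DqzS, DqzW, DqwS, DqwW, DtzS, DtzW, DtwS, DtwW, UqzS, UqzW, UqwS, UqwW, UtzS, UtzW, UtwS, UtwW. Columns: s/Out/Lo, s/Out/Hi, s/Stay/Lo, s/Stay/Hi, p/Out/Lo, p/Out/Hi, p/Stay/Lo, p/Stay/Hi.
{DqzS, DqzW} → row (2,-2) (2,-2) (0,4) (0,4) (0,5) (-1,2) (0,5) (-1,2)
{DqwS, DqwW} → row (2,-2) (2,-2) (3,1) (3,1) (0,5) (-1,2) (0,5) (-1,2)
{DtzS, DtzW} → row (-2,1) (-2,1) (0,4) (0,4) (0,5) (-1,2) (0,5) (-1,2)
{DtwS, DtwW} → row (-2,1) (-2,1) (3,1) (3,1) (0,5) (-1,2) (0,5) (-1,2)
{UqzS} → row (2,-2) (2,-2) (0,4) (0,4) (0,-2) (0,-2) (0,-2) (0,-2)
{UqzW} → row (2,-2) (2,-2) (0,4) (0,4) (5,-3) (5,-3) (5,-3) (5,-3)
{UqwS} → row (2,-2) (2,-2) (3,1) (3,1) (0,-2) (0,-2) (0,-2) (0,-2)
{UqwW} → row (2,-2) (2,-2) (3,1) (3,1) (5,-3) (5,-3) (5,-3) (5,-3)
{UtzS} → row (-2,1) (-2,1) (0,4) (0,4) (0,-2) (0,-2) (0,-2) (0,-2)
{UtzW} → row (-2,1) (-2,1) (0,4) (0,4) (5,-3) (5,-3) (5,-3) (5,-3)
{UtwS} → row (-2,1) (-2,1) (3,1) (3,1) (0,-2) (0,-2) (0,-2) (0,-2)
{UtwW} → row (-2,1) (-2,1) (3,1) (3,1) (5,-3) (5,-3) (5,-3) (5,-3)
That's 12 distinct rows out of 16 strategies.

12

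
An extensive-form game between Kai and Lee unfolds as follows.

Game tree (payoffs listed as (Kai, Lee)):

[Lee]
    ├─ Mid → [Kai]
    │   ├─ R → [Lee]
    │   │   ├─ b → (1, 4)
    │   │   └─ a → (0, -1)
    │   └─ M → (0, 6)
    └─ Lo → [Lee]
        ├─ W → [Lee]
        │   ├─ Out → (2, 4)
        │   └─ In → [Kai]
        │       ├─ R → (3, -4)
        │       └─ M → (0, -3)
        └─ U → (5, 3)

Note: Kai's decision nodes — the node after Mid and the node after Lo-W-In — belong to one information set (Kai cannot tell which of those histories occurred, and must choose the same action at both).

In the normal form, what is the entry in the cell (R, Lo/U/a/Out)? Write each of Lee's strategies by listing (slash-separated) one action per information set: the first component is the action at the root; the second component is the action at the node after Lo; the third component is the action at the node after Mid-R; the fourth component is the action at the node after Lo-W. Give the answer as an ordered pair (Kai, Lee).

Trace the play path from the root:
  Lee plays Lo
  Lee plays U at [Lo]
→ terminal payoff (5, 3).
(Kai's choice at the information set {Mid, Lo-W-In} is never reached on this path, so it doesn't affect the outcome.)

(5, 3)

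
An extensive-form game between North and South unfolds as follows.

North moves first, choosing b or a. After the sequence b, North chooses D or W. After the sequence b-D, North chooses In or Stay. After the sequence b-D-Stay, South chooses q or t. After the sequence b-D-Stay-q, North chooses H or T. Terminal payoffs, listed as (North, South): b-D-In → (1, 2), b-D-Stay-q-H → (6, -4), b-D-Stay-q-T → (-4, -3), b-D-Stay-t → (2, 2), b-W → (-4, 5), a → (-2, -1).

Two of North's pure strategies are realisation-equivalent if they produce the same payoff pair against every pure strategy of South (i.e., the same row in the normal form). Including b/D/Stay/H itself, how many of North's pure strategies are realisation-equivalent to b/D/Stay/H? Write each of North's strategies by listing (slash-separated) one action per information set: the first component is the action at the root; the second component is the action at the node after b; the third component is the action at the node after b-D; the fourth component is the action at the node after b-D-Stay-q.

Row for b/D/Stay/H (columns q, t): (6,-4) (2,2).
Every one of North's information sets is on the play path for some reply by South when North follows b/D/Stay/H.
Changing the action at any of them therefore changes at least one column, so only b/D/Stay/H itself gives this row.

1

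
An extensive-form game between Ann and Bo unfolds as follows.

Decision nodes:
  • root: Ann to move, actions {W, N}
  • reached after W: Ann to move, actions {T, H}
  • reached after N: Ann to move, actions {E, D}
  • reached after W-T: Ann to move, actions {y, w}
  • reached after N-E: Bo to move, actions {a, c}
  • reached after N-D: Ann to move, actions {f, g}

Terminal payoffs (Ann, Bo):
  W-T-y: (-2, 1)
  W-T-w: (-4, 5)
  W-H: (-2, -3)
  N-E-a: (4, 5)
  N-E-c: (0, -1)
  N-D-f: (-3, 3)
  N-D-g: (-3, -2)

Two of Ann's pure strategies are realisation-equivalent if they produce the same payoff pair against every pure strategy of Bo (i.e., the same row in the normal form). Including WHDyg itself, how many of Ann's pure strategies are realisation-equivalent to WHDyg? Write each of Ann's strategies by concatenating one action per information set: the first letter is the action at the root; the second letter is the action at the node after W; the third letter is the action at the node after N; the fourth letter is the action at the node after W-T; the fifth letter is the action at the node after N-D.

Row for WHDyg (columns a, c): (-2,-3) (-2,-3).
Under WHDyg, Ann's choice at the node after N and at the node after W-T and at the node after N-D can never be reached regardless of what Bo does, so varying those choices leaves every outcome unchanged.
Holding the reachable choices fixed and varying the unreachable ones freely already gives 2 × 2 × 2 = 8 equivalent strategies.
No other strategy reproduces this row, so those 8 are the full class: WHEyf, WHEyg, WHEwf, WHEwg, WHDyf, WHDyg, WHDwf, WHDwg.

8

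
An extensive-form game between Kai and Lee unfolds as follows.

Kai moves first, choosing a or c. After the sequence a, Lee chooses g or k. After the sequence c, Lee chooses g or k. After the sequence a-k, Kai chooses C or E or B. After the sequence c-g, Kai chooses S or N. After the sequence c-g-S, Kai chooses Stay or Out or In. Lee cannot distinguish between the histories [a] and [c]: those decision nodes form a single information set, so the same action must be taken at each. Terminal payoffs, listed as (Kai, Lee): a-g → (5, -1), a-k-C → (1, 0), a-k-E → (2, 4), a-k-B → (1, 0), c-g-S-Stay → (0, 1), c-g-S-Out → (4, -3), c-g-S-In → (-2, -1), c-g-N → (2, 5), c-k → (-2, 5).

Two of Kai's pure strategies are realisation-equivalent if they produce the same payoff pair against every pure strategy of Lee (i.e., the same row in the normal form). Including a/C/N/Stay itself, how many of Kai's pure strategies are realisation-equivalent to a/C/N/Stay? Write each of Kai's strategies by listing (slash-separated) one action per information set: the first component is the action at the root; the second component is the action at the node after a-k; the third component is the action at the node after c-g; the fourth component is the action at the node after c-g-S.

Row for a/C/N/Stay (columns g, k): (5,-1) (1,0).
Under a/C/N/Stay, Kai's choice at the node after c-g and at the node after c-g-S can never be reached regardless of what Lee does, so varying those choices leaves every outcome unchanged.
Holding the reachable choices fixed and varying the unreachable ones freely already gives 2 × 3 = 6 equivalent strategies.
Checking the remaining rows, a/B/S/Stay, a/B/S/Out, a/B/S/In, a/B/N/Stay, a/B/N/Out, a/B/N/In also happen to give the same payoffs in every column, bringing the total to 12: a/C/S/Stay, a/C/S/Out, a/C/S/In, a/C/N/Stay, a/C/N/Out, a/C/N/In, a/B/S/Stay, a/B/S/Out, a/B/S/In, a/B/N/Stay, a/B/N/Out, a/B/N/In.

12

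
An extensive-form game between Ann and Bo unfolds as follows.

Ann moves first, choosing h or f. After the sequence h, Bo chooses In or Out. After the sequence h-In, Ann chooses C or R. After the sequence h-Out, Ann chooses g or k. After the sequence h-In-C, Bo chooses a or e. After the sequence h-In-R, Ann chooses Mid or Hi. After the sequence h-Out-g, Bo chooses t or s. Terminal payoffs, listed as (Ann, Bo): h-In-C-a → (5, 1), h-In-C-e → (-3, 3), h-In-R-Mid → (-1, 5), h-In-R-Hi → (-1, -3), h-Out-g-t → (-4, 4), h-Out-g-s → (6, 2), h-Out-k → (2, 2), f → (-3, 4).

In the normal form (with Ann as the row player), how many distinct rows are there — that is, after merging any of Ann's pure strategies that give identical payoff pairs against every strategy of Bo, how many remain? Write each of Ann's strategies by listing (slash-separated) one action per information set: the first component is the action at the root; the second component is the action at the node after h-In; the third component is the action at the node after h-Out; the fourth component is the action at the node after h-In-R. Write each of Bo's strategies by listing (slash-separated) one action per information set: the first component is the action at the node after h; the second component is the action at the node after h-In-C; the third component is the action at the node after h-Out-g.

7

Ann has 16 pure strategies: h/C/g/Mid, h/C/g/Hi, h/C/k/Mid, h/C/k/Hi, h/R/g/Mid, h/R/g/Hi, h/R/k/Mid, h/R/k/Hi, f/C/g/Mid, f/C/g/Hi, f/C/k/Mid, f/C/k/Hi, f/R/g/Mid, f/R/g/Hi, f/R/k/Mid, f/R/k/Hi. Columns: In/a/t, In/a/s, In/e/t, In/e/s, Out/a/t, Out/a/s, Out/e/t, Out/e/s.
{h/C/g/Mid, h/C/g/Hi} → row (5,1) (5,1) (-3,3) (-3,3) (-4,4) (6,2) (-4,4) (6,2)
{h/C/k/Mid, h/C/k/Hi} → row (5,1) (5,1) (-3,3) (-3,3) (2,2) (2,2) (2,2) (2,2)
{h/R/g/Mid} → row (-1,5) (-1,5) (-1,5) (-1,5) (-4,4) (6,2) (-4,4) (6,2)
{h/R/g/Hi} → row (-1,-3) (-1,-3) (-1,-3) (-1,-3) (-4,4) (6,2) (-4,4) (6,2)
{h/R/k/Mid} → row (-1,5) (-1,5) (-1,5) (-1,5) (2,2) (2,2) (2,2) (2,2)
{h/R/k/Hi} → row (-1,-3) (-1,-3) (-1,-3) (-1,-3) (2,2) (2,2) (2,2) (2,2)
{f/C/g/Mid, f/C/g/Hi, f/C/k/Mid, f/C/k/Hi, f/R/g/Mid, f/R/g/Hi, f/R/k/Mid, f/R/k/Hi} → row (-3,4) (-3,4) (-3,4) (-3,4) (-3,4) (-3,4) (-3,4) (-3,4)
That's 7 distinct rows out of 16 strategies.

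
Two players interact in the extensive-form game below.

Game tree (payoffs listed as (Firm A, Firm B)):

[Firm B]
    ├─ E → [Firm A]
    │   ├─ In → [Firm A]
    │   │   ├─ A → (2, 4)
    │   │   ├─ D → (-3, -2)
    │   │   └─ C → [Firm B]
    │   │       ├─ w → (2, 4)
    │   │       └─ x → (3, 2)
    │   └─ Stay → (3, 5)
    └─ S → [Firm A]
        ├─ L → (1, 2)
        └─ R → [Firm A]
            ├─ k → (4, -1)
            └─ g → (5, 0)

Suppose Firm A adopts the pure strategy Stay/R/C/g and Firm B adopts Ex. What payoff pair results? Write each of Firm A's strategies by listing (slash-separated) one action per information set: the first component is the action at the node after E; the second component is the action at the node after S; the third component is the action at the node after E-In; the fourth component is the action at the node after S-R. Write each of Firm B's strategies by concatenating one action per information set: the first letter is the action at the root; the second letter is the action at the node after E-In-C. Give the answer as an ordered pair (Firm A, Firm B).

(3, 5)

Trace the play path from the root:
  Firm B plays E
  Firm A plays Stay at [E]
→ terminal payoff (3, 5).
(Firm A's choice at the node after S is never reached on this path, so it doesn't affect the outcome.)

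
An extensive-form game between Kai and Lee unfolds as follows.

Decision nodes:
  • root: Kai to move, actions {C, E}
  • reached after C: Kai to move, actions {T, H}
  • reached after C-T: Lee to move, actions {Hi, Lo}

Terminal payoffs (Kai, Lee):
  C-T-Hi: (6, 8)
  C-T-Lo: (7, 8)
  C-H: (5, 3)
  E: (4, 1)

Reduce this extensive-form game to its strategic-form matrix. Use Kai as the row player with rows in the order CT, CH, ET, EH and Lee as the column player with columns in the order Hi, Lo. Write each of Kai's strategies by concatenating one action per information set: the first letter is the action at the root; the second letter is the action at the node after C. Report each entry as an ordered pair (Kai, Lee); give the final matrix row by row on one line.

Row CT: Hi→(6,8), Lo→(7,8)
Row CH: Hi→(5,3), Lo→(5,3)
Row ET: Hi→(4,1), Lo→(4,1)
Row EH: Hi→(4,1), Lo→(4,1)

CT: (6,8) (7,8) | CH: (5,3) (5,3) | ET: (4,1) (4,1) | EH: (4,1) (4,1)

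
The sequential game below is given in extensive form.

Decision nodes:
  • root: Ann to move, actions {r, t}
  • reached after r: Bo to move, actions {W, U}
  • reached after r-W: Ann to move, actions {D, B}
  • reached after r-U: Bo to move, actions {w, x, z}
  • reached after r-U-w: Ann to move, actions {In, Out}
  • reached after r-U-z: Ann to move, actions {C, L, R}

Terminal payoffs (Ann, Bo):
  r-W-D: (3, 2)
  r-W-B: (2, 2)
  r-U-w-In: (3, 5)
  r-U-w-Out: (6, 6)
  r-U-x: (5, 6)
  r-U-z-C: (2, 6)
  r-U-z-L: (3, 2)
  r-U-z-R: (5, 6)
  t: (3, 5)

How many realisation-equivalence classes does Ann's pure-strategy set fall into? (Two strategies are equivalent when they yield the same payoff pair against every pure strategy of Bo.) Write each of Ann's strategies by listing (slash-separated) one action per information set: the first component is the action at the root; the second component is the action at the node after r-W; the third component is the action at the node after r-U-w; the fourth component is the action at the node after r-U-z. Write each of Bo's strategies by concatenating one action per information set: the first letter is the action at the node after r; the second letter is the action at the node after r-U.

Ann has 24 pure strategies: r/D/In/C, r/D/In/L, r/D/In/R, r/D/Out/C, r/D/Out/L, r/D/Out/R, r/B/In/C, r/B/In/L, r/B/In/R, r/B/Out/C, r/B/Out/L, r/B/Out/R, t/D/In/C, t/D/In/L, t/D/In/R, t/D/Out/C, t/D/Out/L, t/D/Out/R, t/B/In/C, t/B/In/L, t/B/In/R, t/B/Out/C, t/B/Out/L, t/B/Out/R. Columns: Ww, Wx, Wz, Uw, Ux, Uz.
{r/D/In/C} → row (3,2) (3,2) (3,2) (3,5) (5,6) (2,6)
{r/D/In/L} → row (3,2) (3,2) (3,2) (3,5) (5,6) (3,2)
{r/D/In/R} → row (3,2) (3,2) (3,2) (3,5) (5,6) (5,6)
{r/D/Out/C} → row (3,2) (3,2) (3,2) (6,6) (5,6) (2,6)
{r/D/Out/L} → row (3,2) (3,2) (3,2) (6,6) (5,6) (3,2)
{r/D/Out/R} → row (3,2) (3,2) (3,2) (6,6) (5,6) (5,6)
{r/B/In/C} → row (2,2) (2,2) (2,2) (3,5) (5,6) (2,6)
{r/B/In/L} → row (2,2) (2,2) (2,2) (3,5) (5,6) (3,2)
{r/B/In/R} → row (2,2) (2,2) (2,2) (3,5) (5,6) (5,6)
{r/B/Out/C} → row (2,2) (2,2) (2,2) (6,6) (5,6) (2,6)
{r/B/Out/L} → row (2,2) (2,2) (2,2) (6,6) (5,6) (3,2)
{r/B/Out/R} → row (2,2) (2,2) (2,2) (6,6) (5,6) (5,6)
{t/D/In/C, t/D/In/L, t/D/In/R, t/D/Out/C, t/D/Out/L, t/D/Out/R, t/B/In/C, t/B/In/L, t/B/In/R, t/B/Out/C, t/B/Out/L, t/B/Out/R} → row (3,5) (3,5) (3,5) (3,5) (3,5) (3,5)
That's 13 distinct rows out of 24 strategies.

13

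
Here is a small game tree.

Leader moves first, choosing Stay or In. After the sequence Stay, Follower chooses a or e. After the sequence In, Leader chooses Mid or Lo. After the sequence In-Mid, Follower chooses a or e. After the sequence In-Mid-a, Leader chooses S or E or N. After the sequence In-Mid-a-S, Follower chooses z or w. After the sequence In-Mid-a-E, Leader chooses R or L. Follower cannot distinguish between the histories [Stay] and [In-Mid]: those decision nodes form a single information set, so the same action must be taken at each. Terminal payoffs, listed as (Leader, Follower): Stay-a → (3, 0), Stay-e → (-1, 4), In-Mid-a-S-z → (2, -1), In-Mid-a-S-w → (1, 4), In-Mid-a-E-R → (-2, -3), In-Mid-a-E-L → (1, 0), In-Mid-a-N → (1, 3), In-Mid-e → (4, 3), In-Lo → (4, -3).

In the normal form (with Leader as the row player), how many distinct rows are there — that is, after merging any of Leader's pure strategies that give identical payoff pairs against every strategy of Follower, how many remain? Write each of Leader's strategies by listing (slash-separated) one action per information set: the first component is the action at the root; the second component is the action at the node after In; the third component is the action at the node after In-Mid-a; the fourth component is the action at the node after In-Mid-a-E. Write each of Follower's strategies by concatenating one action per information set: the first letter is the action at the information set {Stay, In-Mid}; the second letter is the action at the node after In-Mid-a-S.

Leader has 24 pure strategies: Stay/Mid/S/R, Stay/Mid/S/L, Stay/Mid/E/R, Stay/Mid/E/L, Stay/Mid/N/R, Stay/Mid/N/L, Stay/Lo/S/R, Stay/Lo/S/L, Stay/Lo/E/R, Stay/Lo/E/L, Stay/Lo/N/R, Stay/Lo/N/L, In/Mid/S/R, In/Mid/S/L, In/Mid/E/R, In/Mid/E/L, In/Mid/N/R, In/Mid/N/L, In/Lo/S/R, In/Lo/S/L, In/Lo/E/R, In/Lo/E/L, In/Lo/N/R, In/Lo/N/L. Columns: az, aw, ez, ew.
{Stay/Mid/S/R, Stay/Mid/S/L, Stay/Mid/E/R, Stay/Mid/E/L, Stay/Mid/N/R, Stay/Mid/N/L, Stay/Lo/S/R, Stay/Lo/S/L, Stay/Lo/E/R, Stay/Lo/E/L, Stay/Lo/N/R, Stay/Lo/N/L} → row (3,0) (3,0) (-1,4) (-1,4)
{In/Mid/S/R, In/Mid/S/L} → row (2,-1) (1,4) (4,3) (4,3)
{In/Mid/E/R} → row (-2,-3) (-2,-3) (4,3) (4,3)
{In/Mid/E/L} → row (1,0) (1,0) (4,3) (4,3)
{In/Mid/N/R, In/Mid/N/L} → row (1,3) (1,3) (4,3) (4,3)
{In/Lo/S/R, In/Lo/S/L, In/Lo/E/R, In/Lo/E/L, In/Lo/N/R, In/Lo/N/L} → row (4,-3) (4,-3) (4,-3) (4,-3)
That's 6 distinct rows out of 24 strategies.

6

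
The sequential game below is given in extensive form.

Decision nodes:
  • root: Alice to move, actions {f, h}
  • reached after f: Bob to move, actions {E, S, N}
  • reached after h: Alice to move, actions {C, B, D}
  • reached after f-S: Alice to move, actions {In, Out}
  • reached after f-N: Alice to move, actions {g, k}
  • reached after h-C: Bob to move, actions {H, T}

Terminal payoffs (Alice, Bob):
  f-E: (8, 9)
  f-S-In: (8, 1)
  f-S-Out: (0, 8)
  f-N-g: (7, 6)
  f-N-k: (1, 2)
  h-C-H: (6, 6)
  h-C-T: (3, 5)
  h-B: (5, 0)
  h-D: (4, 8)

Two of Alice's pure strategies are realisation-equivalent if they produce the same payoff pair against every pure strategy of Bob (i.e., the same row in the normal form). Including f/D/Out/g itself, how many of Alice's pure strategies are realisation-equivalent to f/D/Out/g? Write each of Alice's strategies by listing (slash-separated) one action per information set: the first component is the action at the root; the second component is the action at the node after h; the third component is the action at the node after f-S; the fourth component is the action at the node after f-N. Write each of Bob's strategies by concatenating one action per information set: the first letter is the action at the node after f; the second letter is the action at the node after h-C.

3

Row for f/D/Out/g (columns EH, ET, SH, ST, NH, NT): (8,9) (8,9) (0,8) (0,8) (7,6) (7,6).
Under f/D/Out/g, Alice's choice at the node after h can never be reached regardless of what Bob does, so varying those choices leaves every outcome unchanged.
Holding the reachable choices fixed and varying the unreachable one freely already gives 3 equivalent strategies.
No other strategy reproduces this row, so those 3 are the full class: f/C/Out/g, f/B/Out/g, f/D/Out/g.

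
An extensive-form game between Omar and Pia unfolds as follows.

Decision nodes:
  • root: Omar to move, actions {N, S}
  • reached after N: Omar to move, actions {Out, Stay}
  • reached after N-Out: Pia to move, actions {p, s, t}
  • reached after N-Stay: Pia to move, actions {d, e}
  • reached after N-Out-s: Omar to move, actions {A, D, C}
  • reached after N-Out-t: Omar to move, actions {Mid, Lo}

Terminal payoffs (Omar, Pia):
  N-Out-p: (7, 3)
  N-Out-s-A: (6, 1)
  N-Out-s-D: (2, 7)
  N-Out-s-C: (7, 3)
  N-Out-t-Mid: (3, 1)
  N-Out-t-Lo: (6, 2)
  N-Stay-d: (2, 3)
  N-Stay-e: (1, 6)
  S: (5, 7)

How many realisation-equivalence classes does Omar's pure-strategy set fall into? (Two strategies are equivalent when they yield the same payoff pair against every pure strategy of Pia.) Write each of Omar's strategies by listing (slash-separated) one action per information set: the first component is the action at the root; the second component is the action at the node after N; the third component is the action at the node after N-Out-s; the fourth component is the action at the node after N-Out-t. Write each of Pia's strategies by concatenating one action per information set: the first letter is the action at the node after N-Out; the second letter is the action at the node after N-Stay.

Omar has 24 pure strategies: N/Out/A/Mid, N/Out/A/Lo, N/Out/D/Mid, N/Out/D/Lo, N/Out/C/Mid, N/Out/C/Lo, N/Stay/A/Mid, N/Stay/A/Lo, N/Stay/D/Mid, N/Stay/D/Lo, N/Stay/C/Mid, N/Stay/C/Lo, S/Out/A/Mid, S/Out/A/Lo, S/Out/D/Mid, S/Out/D/Lo, S/Out/C/Mid, S/Out/C/Lo, S/Stay/A/Mid, S/Stay/A/Lo, S/Stay/D/Mid, S/Stay/D/Lo, S/Stay/C/Mid, S/Stay/C/Lo. Columns: pd, pe, sd, se, td, te.
{N/Out/A/Mid} → row (7,3) (7,3) (6,1) (6,1) (3,1) (3,1)
{N/Out/A/Lo} → row (7,3) (7,3) (6,1) (6,1) (6,2) (6,2)
{N/Out/D/Mid} → row (7,3) (7,3) (2,7) (2,7) (3,1) (3,1)
{N/Out/D/Lo} → row (7,3) (7,3) (2,7) (2,7) (6,2) (6,2)
{N/Out/C/Mid} → row (7,3) (7,3) (7,3) (7,3) (3,1) (3,1)
{N/Out/C/Lo} → row (7,3) (7,3) (7,3) (7,3) (6,2) (6,2)
{N/Stay/A/Mid, N/Stay/A/Lo, N/Stay/D/Mid, N/Stay/D/Lo, N/Stay/C/Mid, N/Stay/C/Lo} → row (2,3) (1,6) (2,3) (1,6) (2,3) (1,6)
{S/Out/A/Mid, S/Out/A/Lo, S/Out/D/Mid, S/Out/D/Lo, S/Out/C/Mid, S/Out/C/Lo, S/Stay/A/Mid, S/Stay/A/Lo, S/Stay/D/Mid, S/Stay/D/Lo, S/Stay/C/Mid, S/Stay/C/Lo} → row (5,7) (5,7) (5,7) (5,7) (5,7) (5,7)
That's 8 distinct rows out of 24 strategies.

8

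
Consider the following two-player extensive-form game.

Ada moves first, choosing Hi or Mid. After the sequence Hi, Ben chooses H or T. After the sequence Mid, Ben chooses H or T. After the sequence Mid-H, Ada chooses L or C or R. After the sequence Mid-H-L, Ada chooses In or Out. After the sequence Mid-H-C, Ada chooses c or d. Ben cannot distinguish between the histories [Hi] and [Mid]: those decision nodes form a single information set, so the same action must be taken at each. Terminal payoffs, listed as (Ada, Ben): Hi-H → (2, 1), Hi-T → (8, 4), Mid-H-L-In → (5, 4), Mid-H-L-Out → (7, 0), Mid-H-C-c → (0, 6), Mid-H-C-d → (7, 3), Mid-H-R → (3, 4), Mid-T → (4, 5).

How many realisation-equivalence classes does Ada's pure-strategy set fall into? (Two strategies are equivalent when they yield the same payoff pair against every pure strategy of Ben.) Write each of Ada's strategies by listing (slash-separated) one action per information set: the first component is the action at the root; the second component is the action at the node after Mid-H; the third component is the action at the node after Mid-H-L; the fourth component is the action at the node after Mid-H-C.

Ada has 24 pure strategies: Hi/L/In/c, Hi/L/In/d, Hi/L/Out/c, Hi/L/Out/d, Hi/C/In/c, Hi/C/In/d, Hi/C/Out/c, Hi/C/Out/d, Hi/R/In/c, Hi/R/In/d, Hi/R/Out/c, Hi/R/Out/d, Mid/L/In/c, Mid/L/In/d, Mid/L/Out/c, Mid/L/Out/d, Mid/C/In/c, Mid/C/In/d, Mid/C/Out/c, Mid/C/Out/d, Mid/R/In/c, Mid/R/In/d, Mid/R/Out/c, Mid/R/Out/d. Columns: H, T.
{Hi/L/In/c, Hi/L/In/d, Hi/L/Out/c, Hi/L/Out/d, Hi/C/In/c, Hi/C/In/d, Hi/C/Out/c, Hi/C/Out/d, Hi/R/In/c, Hi/R/In/d, Hi/R/Out/c, Hi/R/Out/d} → row (2,1) (8,4)
{Mid/L/In/c, Mid/L/In/d} → row (5,4) (4,5)
{Mid/L/Out/c, Mid/L/Out/d} → row (7,0) (4,5)
{Mid/C/In/c, Mid/C/Out/c} → row (0,6) (4,5)
{Mid/C/In/d, Mid/C/Out/d} → row (7,3) (4,5)
{Mid/R/In/c, Mid/R/In/d, Mid/R/Out/c, Mid/R/Out/d} → row (3,4) (4,5)
That's 6 distinct rows out of 24 strategies.

6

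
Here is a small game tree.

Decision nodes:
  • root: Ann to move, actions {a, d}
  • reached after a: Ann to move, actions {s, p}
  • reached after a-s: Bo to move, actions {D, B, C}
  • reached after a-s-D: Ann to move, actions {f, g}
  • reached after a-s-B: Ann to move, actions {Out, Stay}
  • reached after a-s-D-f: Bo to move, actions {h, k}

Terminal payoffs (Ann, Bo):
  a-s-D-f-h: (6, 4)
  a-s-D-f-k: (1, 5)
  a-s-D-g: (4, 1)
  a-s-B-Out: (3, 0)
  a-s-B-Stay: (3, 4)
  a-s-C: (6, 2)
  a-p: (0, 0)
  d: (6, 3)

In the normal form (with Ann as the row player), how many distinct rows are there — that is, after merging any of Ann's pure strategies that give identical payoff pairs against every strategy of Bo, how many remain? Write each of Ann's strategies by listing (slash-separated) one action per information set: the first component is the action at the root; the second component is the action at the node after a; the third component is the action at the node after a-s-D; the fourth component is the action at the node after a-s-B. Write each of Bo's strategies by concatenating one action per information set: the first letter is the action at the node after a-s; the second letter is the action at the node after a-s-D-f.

Ann has 16 pure strategies: a/s/f/Out, a/s/f/Stay, a/s/g/Out, a/s/g/Stay, a/p/f/Out, a/p/f/Stay, a/p/g/Out, a/p/g/Stay, d/s/f/Out, d/s/f/Stay, d/s/g/Out, d/s/g/Stay, d/p/f/Out, d/p/f/Stay, d/p/g/Out, d/p/g/Stay. Columns: Dh, Dk, Bh, Bk, Ch, Ck.
{a/s/f/Out} → row (6,4) (1,5) (3,0) (3,0) (6,2) (6,2)
{a/s/f/Stay} → row (6,4) (1,5) (3,4) (3,4) (6,2) (6,2)
{a/s/g/Out} → row (4,1) (4,1) (3,0) (3,0) (6,2) (6,2)
{a/s/g/Stay} → row (4,1) (4,1) (3,4) (3,4) (6,2) (6,2)
{a/p/f/Out, a/p/f/Stay, a/p/g/Out, a/p/g/Stay} → row (0,0) (0,0) (0,0) (0,0) (0,0) (0,0)
{d/s/f/Out, d/s/f/Stay, d/s/g/Out, d/s/g/Stay, d/p/f/Out, d/p/f/Stay, d/p/g/Out, d/p/g/Stay} → row (6,3) (6,3) (6,3) (6,3) (6,3) (6,3)
That's 6 distinct rows out of 16 strategies.

6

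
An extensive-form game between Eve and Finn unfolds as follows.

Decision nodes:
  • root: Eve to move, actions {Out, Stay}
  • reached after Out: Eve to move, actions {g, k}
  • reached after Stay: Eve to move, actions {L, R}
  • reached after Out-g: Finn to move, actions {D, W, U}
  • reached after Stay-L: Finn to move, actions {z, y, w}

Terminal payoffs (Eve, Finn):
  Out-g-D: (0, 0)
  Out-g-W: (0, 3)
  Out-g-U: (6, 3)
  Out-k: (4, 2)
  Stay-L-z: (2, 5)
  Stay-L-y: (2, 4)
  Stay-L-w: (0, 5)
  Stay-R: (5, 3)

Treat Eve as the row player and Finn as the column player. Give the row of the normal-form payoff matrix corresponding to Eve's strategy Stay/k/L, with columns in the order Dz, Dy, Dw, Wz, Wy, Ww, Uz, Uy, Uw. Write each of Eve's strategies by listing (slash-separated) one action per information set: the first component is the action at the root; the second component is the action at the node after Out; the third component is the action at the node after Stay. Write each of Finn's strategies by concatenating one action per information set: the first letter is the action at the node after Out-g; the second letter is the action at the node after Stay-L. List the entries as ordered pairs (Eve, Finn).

(2,5) (2,4) (0,5) (2,5) (2,4) (0,5) (2,5) (2,4) (0,5)

vs Dz: Eve plays Stay → Eve plays L at [Stay] → Finn plays z at [Stay-L] → (2, 5)
vs Dy: Eve plays Stay → Eve plays L at [Stay] → Finn plays y at [Stay-L] → (2, 4)
vs Dw: Eve plays Stay → Eve plays L at [Stay] → Finn plays w at [Stay-L] → (0, 5)
vs Wz: Eve plays Stay → Eve plays L at [Stay] → Finn plays z at [Stay-L] → (2, 5)
vs Wy: Eve plays Stay → Eve plays L at [Stay] → Finn plays y at [Stay-L] → (2, 4)
vs Ww: Eve plays Stay → Eve plays L at [Stay] → Finn plays w at [Stay-L] → (0, 5)
vs Uz: Eve plays Stay → Eve plays L at [Stay] → Finn plays z at [Stay-L] → (2, 5)
vs Uy: Eve plays Stay → Eve plays L at [Stay] → Finn plays y at [Stay-L] → (2, 4)
vs Uw: Eve plays Stay → Eve plays L at [Stay] → Finn plays w at [Stay-L] → (0, 5)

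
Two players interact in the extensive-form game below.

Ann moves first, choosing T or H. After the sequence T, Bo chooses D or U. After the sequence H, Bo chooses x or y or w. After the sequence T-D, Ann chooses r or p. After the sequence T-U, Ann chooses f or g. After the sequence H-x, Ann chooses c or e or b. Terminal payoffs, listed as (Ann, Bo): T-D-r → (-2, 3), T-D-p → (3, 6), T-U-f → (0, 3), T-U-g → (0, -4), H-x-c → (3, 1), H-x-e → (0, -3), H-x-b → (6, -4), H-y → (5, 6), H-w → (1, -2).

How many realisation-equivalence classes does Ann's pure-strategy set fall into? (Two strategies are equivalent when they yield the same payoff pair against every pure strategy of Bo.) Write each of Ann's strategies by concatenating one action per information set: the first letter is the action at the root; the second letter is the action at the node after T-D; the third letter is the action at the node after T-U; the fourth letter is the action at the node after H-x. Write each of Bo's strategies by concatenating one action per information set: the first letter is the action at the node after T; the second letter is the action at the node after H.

Ann has 24 pure strategies: Trfc, Trfe, Trfb, Trgc, Trge, Trgb, Tpfc, Tpfe, Tpfb, Tpgc, Tpge, Tpgb, Hrfc, Hrfe, Hrfb, Hrgc, Hrge, Hrgb, Hpfc, Hpfe, Hpfb, Hpgc, Hpge, Hpgb. Columns: Dx, Dy, Dw, Ux, Uy, Uw.
{Trfc, Trfe, Trfb} → row (-2,3) (-2,3) (-2,3) (0,3) (0,3) (0,3)
{Trgc, Trge, Trgb} → row (-2,3) (-2,3) (-2,3) (0,-4) (0,-4) (0,-4)
{Tpfc, Tpfe, Tpfb} → row (3,6) (3,6) (3,6) (0,3) (0,3) (0,3)
{Tpgc, Tpge, Tpgb} → row (3,6) (3,6) (3,6) (0,-4) (0,-4) (0,-4)
{Hrfc, Hrgc, Hpfc, Hpgc} → row (3,1) (5,6) (1,-2) (3,1) (5,6) (1,-2)
{Hrfe, Hrge, Hpfe, Hpge} → row (0,-3) (5,6) (1,-2) (0,-3) (5,6) (1,-2)
{Hrfb, Hrgb, Hpfb, Hpgb} → row (6,-4) (5,6) (1,-2) (6,-4) (5,6) (1,-2)
That's 7 distinct rows out of 24 strategies.

7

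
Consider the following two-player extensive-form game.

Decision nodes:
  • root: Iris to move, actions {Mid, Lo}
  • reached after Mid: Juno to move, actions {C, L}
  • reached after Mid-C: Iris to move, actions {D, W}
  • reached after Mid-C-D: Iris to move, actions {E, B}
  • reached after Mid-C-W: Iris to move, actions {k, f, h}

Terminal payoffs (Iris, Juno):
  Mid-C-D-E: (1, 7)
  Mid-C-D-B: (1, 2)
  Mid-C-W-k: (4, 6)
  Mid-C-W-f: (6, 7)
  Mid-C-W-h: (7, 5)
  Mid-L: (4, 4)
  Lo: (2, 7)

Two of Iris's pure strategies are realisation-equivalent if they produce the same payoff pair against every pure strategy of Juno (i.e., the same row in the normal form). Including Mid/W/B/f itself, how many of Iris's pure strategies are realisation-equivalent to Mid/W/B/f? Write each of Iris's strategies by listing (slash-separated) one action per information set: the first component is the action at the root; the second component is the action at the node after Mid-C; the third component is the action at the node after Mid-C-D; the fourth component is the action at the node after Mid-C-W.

Row for Mid/W/B/f (columns C, L): (6,7) (4,4).
Under Mid/W/B/f, Iris's choice at the node after Mid-C-D can never be reached regardless of what Juno does, so varying those choices leaves every outcome unchanged.
Holding the reachable choices fixed and varying the unreachable one freely already gives 2 equivalent strategies.
No other strategy reproduces this row, so those 2 are the full class: Mid/W/E/f, Mid/W/B/f.

2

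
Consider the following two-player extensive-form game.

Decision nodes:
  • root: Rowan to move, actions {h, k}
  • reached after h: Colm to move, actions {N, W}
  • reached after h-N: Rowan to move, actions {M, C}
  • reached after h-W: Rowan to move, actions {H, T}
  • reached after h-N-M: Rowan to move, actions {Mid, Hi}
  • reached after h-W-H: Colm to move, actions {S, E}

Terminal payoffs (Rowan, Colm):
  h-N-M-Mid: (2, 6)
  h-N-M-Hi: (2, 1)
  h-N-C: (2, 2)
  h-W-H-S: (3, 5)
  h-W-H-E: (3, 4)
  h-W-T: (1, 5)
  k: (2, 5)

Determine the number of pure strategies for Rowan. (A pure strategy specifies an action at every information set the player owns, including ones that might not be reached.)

Rowan owns the root with actions {h, k} — two choices.
Rowan owns the node after h-N with actions {M, C} — two choices.
Rowan owns the node after h-W with actions {H, T} — two choices.
Rowan owns the node after h-N-M with actions {Mid, Hi} — two choices.
A pure strategy fixes one action at each information set independently, so the count is the product 2 × 2 × 2 × 2 = 16.

16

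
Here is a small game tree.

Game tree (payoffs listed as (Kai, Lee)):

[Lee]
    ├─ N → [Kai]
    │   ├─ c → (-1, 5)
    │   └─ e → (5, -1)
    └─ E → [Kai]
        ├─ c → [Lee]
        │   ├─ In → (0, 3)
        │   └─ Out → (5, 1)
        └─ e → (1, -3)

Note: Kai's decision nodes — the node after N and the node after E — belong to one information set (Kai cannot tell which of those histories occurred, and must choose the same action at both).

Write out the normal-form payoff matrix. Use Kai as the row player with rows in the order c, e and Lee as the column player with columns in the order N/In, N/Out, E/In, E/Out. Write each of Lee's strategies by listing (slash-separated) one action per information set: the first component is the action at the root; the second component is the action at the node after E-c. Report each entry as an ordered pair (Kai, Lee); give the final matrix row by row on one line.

c: (-1,5) (-1,5) (0,3) (5,1) | e: (5,-1) (5,-1) (1,-3) (1,-3)

Row c: N/In→(-1,5), N/Out→(-1,5), E/In→(0,3), E/Out→(5,1)
Row e: N/In→(5,-1), N/Out→(5,-1), E/In→(1,-3), E/Out→(1,-3)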